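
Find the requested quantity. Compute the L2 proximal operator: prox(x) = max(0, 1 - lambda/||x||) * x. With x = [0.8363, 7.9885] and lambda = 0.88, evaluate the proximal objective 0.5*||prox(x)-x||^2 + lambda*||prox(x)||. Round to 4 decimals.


Step 1: Compute ||x||.
||x|| = 8.0322
Step 2: Compute scaling factor.
scale = max(0, 1 - 0.88/8.0322) = 0.8904
Step 3: prox(x) = [0.7447, 7.1133]
||prox(x)|| = 7.1522
Step 4: Proximal objective.
0.5*||prox-x||^2 = 0.3872
lambda*||prox|| = 6.2939
Total = 6.6811


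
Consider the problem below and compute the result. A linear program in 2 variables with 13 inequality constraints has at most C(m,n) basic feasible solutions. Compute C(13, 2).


Each vertex corresponds to some choice of n active constraints out of m, so the number of vertices is at most C(m, n) = m! / (n!(m-n)!).
m = 13, n = 2
Numerator: 13 * 12
Denominator: 2! = 2
C(13, 2) = 78


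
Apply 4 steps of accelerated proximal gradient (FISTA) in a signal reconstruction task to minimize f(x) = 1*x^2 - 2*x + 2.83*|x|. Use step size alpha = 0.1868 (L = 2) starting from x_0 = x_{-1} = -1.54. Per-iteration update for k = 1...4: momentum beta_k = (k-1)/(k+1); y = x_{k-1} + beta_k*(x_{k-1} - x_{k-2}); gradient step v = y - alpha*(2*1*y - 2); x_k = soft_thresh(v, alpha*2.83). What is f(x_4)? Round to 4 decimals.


FISTA on f(x) = 1*x^2 - 2*x + 2.83*|x|
L = 2, alpha = 0.1868
Iteration 1: beta = 0.0, y = -1.54 + 0.0*(-1.54 + 1.54) = -1.54
  grad(y) = -5.08, v = y - alpha*grad = -0.5911
  prox(v) = soft_thresh(-0.5911, 0.5286) = -0.0624
Iteration 2: beta = 0.3333, y = -0.0624 + 0.3333*(-0.0624 + 1.54) = 0.4301
  grad(y) = -1.1398, v = y - alpha*grad = 0.643
  prox(v) = soft_thresh(0.643, 0.5286) = 0.1144
Iteration 3: beta = 0.5, y = 0.1144 + 0.5*(0.1144 + 0.0624) = 0.2028
  grad(y) = -1.5944, v = y - alpha*grad = 0.5006
  prox(v) = soft_thresh(0.5006, 0.5286) = 0.0
Iteration 4: beta = 0.6, y = 0.0 + 0.6*(0.0 - 0.1144) = -0.0686
  grad(y) = -2.1373, v = y - alpha*grad = 0.3306
  prox(v) = soft_thresh(0.3306, 0.5286) = 0.0
f(x_4) = 1*0.0^2 - 2*0.0 + 2.83*|0.0| = 0.0


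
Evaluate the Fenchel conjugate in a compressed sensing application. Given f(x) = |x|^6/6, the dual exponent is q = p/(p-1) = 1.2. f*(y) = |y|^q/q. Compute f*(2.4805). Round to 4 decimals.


The conjugate exponent q satisfies 1/p + 1/q = 1.
p = 6, so q = 6/(6 - 1) = 1.2
|y|^q = 2.4805^1.2 = 2.9747
f*(2.4805) = 2.9747 / 1.2 = 2.4789


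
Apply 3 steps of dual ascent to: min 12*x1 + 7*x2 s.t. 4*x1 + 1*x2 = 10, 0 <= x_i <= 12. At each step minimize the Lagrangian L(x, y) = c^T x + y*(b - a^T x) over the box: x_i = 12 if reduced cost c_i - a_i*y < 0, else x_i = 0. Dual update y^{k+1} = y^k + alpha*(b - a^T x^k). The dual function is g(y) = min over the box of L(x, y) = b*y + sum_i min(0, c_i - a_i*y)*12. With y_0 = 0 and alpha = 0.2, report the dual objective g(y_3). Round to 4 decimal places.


Dual ascent for LP: min 12*x1 + 7*x2, 4*x1 + 1*x2 = 10, 0 <= x_i <= 12
Step 1: y^k = 0.0, reduced costs: (12.0, 7.0)
  x^k = (0.0, 0.0), subgradient = b - a^T x = 10.0
  y^{k+1} = 0.0 + 0.2*10.0 = 2.0
Step 2: y^k = 2.0, reduced costs: (4.0, 5.0)
  x^k = (0.0, 0.0), subgradient = b - a^T x = 10.0
  y^{k+1} = 2.0 + 0.2*10.0 = 4.0
Step 3: y^k = 4.0, reduced costs: (-4.0, 3.0)
  x^k = (12.0, 0.0), subgradient = b - a^T x = -38.0
  y^{k+1} = 4.0 + 0.2*-38.0 = -3.6
Dual objective at y_3 = -3.6: reduced costs (26.4, 10.6), box minimizer x = (0.0, 0.0)
g(y_3) = b*y + (c1 - a1*y)*x1 + (c2 - a2*y)*x2 = 10*(-3.6) + 26.4*0.0 + 10.6*0.0 = -36.0 + 0.0 + 0.0 = -36.0


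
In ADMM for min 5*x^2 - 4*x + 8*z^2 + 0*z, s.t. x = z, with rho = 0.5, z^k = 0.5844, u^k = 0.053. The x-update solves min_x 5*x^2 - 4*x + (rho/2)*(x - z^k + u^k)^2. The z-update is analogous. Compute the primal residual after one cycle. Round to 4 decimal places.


ADMM iteration with rho = 0.5, z^k = 0.5844, u^k = 0.053
Step 1: x-update.
Minimize 5*x^2 - 4*x + (0.5/2)*(x - 0.5844 + 0.053)^2
FOC: (2*5 + 0.5)*x = 4 + 0.5*(0.5844 - 0.053)
x^{k+1} = 0.4063
Step 2: z-update.
Minimize 8*z^2 + 0*z + (0.5/2)*(0.4063 - z + 0.053)^2
FOC: (2*8 + 0.5)*z = 0 + 0.5*(0.4063 + 0.053)
z^{k+1} = 0.0139
Step 3: u-update.
u^{k+1} = 0.053 + 0.4063 - 0.0139 = 0.4453
Step 4: Primal residual = |0.4063 - 0.0139| = 0.3923


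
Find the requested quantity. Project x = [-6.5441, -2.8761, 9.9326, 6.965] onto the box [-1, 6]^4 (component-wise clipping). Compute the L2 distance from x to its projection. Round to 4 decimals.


Project each component onto [-1, 6].
clip(-6.5441) = -1.0, clip(-2.8761) = -1.0, clip(9.9326) = 6.0, clip(6.965) = 6.0
Projection = [-1.0, -1.0, 6.0, 6.0]
Squared diffs: [30.737, 3.5198, 15.4653, 0.9312]
Distance = sqrt(50.6533) = 7.1171


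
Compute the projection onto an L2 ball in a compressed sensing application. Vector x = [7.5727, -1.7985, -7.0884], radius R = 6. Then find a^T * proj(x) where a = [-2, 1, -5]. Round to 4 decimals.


Step 1: Compute ||x|| (intermediates to 6 decimals).
||x|| = sqrt(7.5727^2 + (-1.7985)^2 + (-7.0884)^2) = 10.527383
Step 2: Project.
Since ||x|| > R, scale = R/||x|| = 6/10.527383 = 0.569942, proj(x) = scale * x
proj(x) = [4.316, -1.025041, -4.039977]
Step 3: Dot product.
a^T * proj(x) = -2*4.316 + 1*(-1.025041) - 5*(-4.039977) = 10.5428


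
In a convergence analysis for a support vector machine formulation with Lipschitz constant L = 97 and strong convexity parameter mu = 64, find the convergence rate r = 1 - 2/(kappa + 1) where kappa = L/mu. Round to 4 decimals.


Step 1: Compute the condition number.
kappa = L/mu = 97/64 = 1.5156
Step 2: Compute the convergence rate.
r = 1 - 2/(kappa + 1) = 1 - 2*mu/(L + mu) = (L - mu)/(L + mu) = 33/161 = 0.205


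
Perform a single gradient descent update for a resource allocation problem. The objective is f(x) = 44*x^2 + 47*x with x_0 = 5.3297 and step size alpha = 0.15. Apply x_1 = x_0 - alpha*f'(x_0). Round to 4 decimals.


We compute the gradient at x_0 and apply the update.
f'(x) = 88*x + 47
f'(5.3297) = 88*5.3297 + 47 = 516.0136
x_1 = 5.3297 - 0.15*516.0136 = -72.0723


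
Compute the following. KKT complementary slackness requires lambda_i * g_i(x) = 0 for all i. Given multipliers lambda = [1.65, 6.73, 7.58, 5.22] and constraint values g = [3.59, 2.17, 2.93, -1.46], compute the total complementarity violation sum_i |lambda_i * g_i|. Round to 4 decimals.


KKT complementary slackness check:
lambda_1 * g_1 = 1.65 * 3.59 = 5.9235
lambda_2 * g_2 = 6.73 * 2.17 = 14.6041
lambda_3 * g_3 = 7.58 * 2.93 = 22.2094
lambda_4 * g_4 = 5.22 * -1.46 = -7.6212
Total violation = 5.9235 + 14.6041 + 22.2094 + 7.6212 = 50.3582


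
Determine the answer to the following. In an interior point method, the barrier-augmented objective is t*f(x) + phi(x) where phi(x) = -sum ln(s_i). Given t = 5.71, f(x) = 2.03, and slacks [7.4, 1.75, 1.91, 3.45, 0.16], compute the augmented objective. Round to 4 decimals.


Step 1: Compute log-barrier.
ln values: [2.0015, 0.5596, 0.6471, 1.2384, -1.8326]
phi = -(2.0015 + 0.5596 + 0.6471 + 1.2384 - 1.8326) = -2.614
Step 2: Compute augmented objective.
t*f(x) = 5.71*2.03 = 11.5913
Total = 11.5913 - 2.614 = 8.9773


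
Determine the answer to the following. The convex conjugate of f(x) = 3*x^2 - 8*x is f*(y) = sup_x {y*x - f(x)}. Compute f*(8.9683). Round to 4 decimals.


f*(y) = sup_x {y*x - a*x^2 - b*x} = sup_x {(y-b)*x - a*x^2}
FOC: (y - b) - 2a*x = 0 => x* = (y - b)/(2a)
x* = (8.9683 + 8)/(2*3) = 2.8281
f*(8.9683) = (y-b)^2/(4a) = (8.9683 + 8)^2/(4*3)
= 287.9232/12 = 23.9936


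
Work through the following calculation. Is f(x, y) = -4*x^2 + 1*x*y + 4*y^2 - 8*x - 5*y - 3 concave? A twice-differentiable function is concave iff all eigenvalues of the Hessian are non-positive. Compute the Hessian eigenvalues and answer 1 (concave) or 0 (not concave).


The Hessian of f(x,y) = -4*x^2 + 1*x*y + 4*y^2 - 8*x - 5*y - 3 is:
H = [[-8, 1], [1, 8]]
Trace = -8 + 8 = 0
Determinant = -8*8 - (1)^2 = -65
Discriminant = (0)^2 - 4*-65 = 260.0
Eigenvalues: lambda_1 = -8.0623, lambda_2 = 8.0623
The function is not concave.

0


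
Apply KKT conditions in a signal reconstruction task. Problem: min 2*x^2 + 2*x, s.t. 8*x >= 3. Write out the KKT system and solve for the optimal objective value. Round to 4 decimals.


Step 1: Try lambda = 0 (constraint inactive).
x_unc = -2/(2*2) = -0.5
Check: 8*-0.5 = -4.0 < 3 -- violated!
Step 2: Constraint must be active: 8*x = 3
x* = 3/8 = 0.375
lambda = (2*2*0.375 + 2)/8 = 0.4375
Step 3: Compute optimal value.
f(x*) = 2*0.375^2 + 2*0.375 = 1.0313


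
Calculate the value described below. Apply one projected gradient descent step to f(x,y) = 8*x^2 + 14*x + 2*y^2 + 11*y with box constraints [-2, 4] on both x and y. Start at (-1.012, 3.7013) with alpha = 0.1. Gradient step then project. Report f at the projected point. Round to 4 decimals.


Step 1: Compute gradient at (-1.012, 3.7013).
grad_x = 2*8*-1.012 + 14 = -2.192
grad_y = 2*2*3.7013 + 11 = 25.8052
Step 2: Gradient step.
x_raw = -1.012 - 0.1*-2.192 = -0.7928
y_raw = 3.7013 - 0.1*25.8052 = 1.1208
Step 3: Project onto [-2, 4].
x_proj = clip(-0.7928) = -0.7928
y_proj = clip(1.1208) = 1.1208
Step 4: Evaluate f.
f(-0.7928, 1.1208) = 8.7699


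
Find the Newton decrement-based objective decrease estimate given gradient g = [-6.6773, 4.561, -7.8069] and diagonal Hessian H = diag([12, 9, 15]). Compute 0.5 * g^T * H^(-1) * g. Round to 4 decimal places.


Step 1: H is diagonal, so H^(-1) * g = [-0.5564, 0.5068, -0.5205].
Step 2: g^T H^(-1) g = sum_i g_i^2 / H_ii
  = (-6.6773)^2/12 + (4.561)^2/9 + (-7.8069)^2/15
  = 3.7155 + 2.3114 + 4.0632 = 10.0901
Step 3: Objective decrease = 0.5 * g^T H^(-1) g = 5.0451


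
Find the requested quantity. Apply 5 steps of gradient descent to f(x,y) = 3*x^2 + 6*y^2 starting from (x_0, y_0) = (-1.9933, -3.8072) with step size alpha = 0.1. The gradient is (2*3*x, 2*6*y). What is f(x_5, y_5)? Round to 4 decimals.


Gradient descent on f(x,y) = 3*x^2 + 6*y^2.
Starting point: (-1.9933, -3.8072), alpha = 0.1
Step 1: grad_x = 2*3*-1.9933 = -11.9598, grad_y = 2*6*-3.8072 = -45.6864
  x_1 = -1.9933 - 0.1*-11.9598 = -0.7973
  y_1 = -3.8072 - 0.1*-45.6864 = 0.7614
Step 2: grad_x = 2*3*-0.7973 = -4.7839, grad_y = 2*6*0.7614 = 9.1373
  x_2 = -0.7973 - 0.1*-4.7839 = -0.3189
  y_2 = 0.7614 - 0.1*9.1373 = -0.1523
Step 3: grad_x = 2*3*-0.3189 = -1.9136, grad_y = 2*6*-0.1523 = -1.8275
  x_3 = -0.3189 - 0.1*-1.9136 = -0.1276
  y_3 = -0.1523 - 0.1*-1.8275 = 0.0305
Step 4: grad_x = 2*3*-0.1276 = -0.7654, grad_y = 2*6*0.0305 = 0.3655
  x_4 = -0.1276 - 0.1*-0.7654 = -0.051
  y_4 = 0.0305 - 0.1*0.3655 = -0.0061
Step 5: grad_x = 2*3*-0.051 = -0.3062, grad_y = 2*6*-0.0061 = -0.0731
  x_5 = -0.051 - 0.1*-0.3062 = -0.0204
  y_5 = -0.0061 - 0.1*-0.0731 = 0.0012
f(-0.0204, 0.0012) = 3*(-0.0204)^2 + 6*0.0012^2 = 0.0013


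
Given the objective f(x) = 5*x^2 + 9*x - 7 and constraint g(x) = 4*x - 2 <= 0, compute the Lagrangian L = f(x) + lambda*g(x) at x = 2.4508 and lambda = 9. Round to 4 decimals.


Step 1: Evaluate f(x).
f(2.4508) = 5*2.4508^2 + 9*2.4508 - 7 = 45.0893
Step 2: Evaluate g(x).
g(2.4508) = 4*2.4508 - 2 = 7.8032
Step 3: Compute Lagrangian.
L = 45.0893 + 9*7.8032 = 115.3181


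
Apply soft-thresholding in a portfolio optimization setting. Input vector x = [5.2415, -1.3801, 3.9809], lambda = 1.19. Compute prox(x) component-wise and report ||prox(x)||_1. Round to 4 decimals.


Soft-thresholding with lambda = 1.19:
prox(5.2415) = sign(5.2415)*max(|5.2415| - 1.19, 0) = 4.0515
prox(-1.3801) = sign(-1.3801)*max(|-1.3801| - 1.19, 0) = -0.1901
prox(3.9809) = sign(3.9809)*max(|3.9809| - 1.19, 0) = 2.7909
prox(x) = [4.0515, -0.1901, 2.7909]
||prox(x)||_1 = 4.0515 + 0.1901 + 2.7909 = 7.0325


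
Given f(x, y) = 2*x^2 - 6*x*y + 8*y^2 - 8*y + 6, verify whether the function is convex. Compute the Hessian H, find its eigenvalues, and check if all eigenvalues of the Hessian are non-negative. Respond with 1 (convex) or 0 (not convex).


The Hessian of f(x,y) = 2*x^2 - 6*x*y + 8*y^2 - 8*y + 6 is:
H = [[4, -6], [-6, 16]]
Trace = 4 + 16 = 20
Determinant = 4*16 - (-6)^2 = 28
Discriminant = (20)^2 - 4*28 = 288.0
Eigenvalues: lambda_1 = 1.5147, lambda_2 = 18.4853
The function is convex.

1


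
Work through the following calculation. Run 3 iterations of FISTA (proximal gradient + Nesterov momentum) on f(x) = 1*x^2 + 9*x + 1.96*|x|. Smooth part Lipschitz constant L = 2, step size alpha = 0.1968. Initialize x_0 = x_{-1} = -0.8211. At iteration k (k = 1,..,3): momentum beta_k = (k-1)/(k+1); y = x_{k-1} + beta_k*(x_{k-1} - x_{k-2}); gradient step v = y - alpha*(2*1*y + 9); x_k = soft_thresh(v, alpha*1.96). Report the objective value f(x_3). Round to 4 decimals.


FISTA on f(x) = 1*x^2 + 9*x + 1.96*|x|
L = 2, alpha = 0.1968
Iteration 1: beta = 0.0, y = -0.8211 + 0.0*(-0.8211 + 0.8211) = -0.8211
  grad(y) = 7.3578, v = y - alpha*grad = -2.2691
  prox(v) = soft_thresh(-2.2691, 0.3857) = -1.8834
Iteration 2: beta = 0.3333, y = -1.8834 + 0.3333*(-1.8834 + 0.8211) = -2.2375
  grad(y) = 4.525, v = y - alpha*grad = -3.128
  prox(v) = soft_thresh(-3.128, 0.3857) = -2.7423
Iteration 3: beta = 0.5, y = -2.7423 + 0.5*(-2.7423 + 1.8834) = -3.1717
  grad(y) = 2.6565, v = y - alpha*grad = -3.6945
  prox(v) = soft_thresh(-3.6945, 0.3857) = -3.3088
f(x_3) = 1*(-3.3088)^2 + 9*(-3.3088) + 1.96*|-3.3088| = -12.3458


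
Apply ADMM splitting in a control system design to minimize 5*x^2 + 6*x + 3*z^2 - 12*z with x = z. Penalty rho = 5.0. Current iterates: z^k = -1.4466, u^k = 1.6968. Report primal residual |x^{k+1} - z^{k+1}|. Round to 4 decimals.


ADMM iteration with rho = 5.0, z^k = -1.4466, u^k = 1.6968
Step 1: x-update.
Minimize 5*x^2 + 6*x + (5.0/2)*(x + 1.4466 + 1.6968)^2
FOC: (2*5 + 5.0)*x = -6 + 5.0*(-1.4466 - 1.6968)
x^{k+1} = -1.4478
Step 2: z-update.
Minimize 3*z^2 - 12*z + (5.0/2)*(-1.4478 - z + 1.6968)^2
FOC: (2*3 + 5.0)*z = 12 + 5.0*(-1.4478 + 1.6968)
z^{k+1} = 1.2041
Step 3: u-update.
u^{k+1} = 1.6968 - 1.4478 - 1.2041 = -0.9551
Step 4: Primal residual = |-1.4478 - 1.2041| = 2.6519


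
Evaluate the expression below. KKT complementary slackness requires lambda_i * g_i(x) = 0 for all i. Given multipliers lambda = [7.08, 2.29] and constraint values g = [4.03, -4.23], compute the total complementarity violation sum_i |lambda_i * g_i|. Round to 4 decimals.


KKT complementary slackness check:
lambda_1 * g_1 = 7.08 * 4.03 = 28.5324
lambda_2 * g_2 = 2.29 * -4.23 = -9.6867
Total violation = 28.5324 + 9.6867 = 38.2191


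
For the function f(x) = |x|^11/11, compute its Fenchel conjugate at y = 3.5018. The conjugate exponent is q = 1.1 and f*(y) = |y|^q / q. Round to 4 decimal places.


The conjugate exponent q satisfies 1/p + 1/q = 1.
p = 11, so q = 11/(11 - 1) = 1.1
|y|^q = 3.5018^1.1 = 3.9694
f*(3.5018) = 3.9694 / 1.1 = 3.6085


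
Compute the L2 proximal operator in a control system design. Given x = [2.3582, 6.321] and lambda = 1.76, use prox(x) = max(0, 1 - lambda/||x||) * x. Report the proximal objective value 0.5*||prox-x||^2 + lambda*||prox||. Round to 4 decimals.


Step 1: Compute ||x||.
||x|| = 6.7466
Step 2: Compute scaling factor.
scale = max(0, 1 - 1.76/6.7466) = 0.7391
Step 3: prox(x) = [1.743, 4.672]
||prox(x)|| = 4.9866
Step 4: Proximal objective.
0.5*||prox-x||^2 = 1.5488
lambda*||prox|| = 8.7764
Total = 10.3252


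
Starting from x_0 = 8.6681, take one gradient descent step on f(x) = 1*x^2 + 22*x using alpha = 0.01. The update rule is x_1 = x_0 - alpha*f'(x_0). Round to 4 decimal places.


We compute the gradient at x_0 and apply the update.
f'(x) = 2*x + 22
f'(8.6681) = 2*8.6681 + 22 = 39.3362
x_1 = 8.6681 - 0.01*39.3362 = 8.2747


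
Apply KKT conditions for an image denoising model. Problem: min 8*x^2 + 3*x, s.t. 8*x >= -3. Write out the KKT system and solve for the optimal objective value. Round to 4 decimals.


Step 1: Try lambda = 0 (constraint inactive).
Stationarity: 2*8*x + 3 = 0
x* = -3/(2*8) = -0.1875
Check constraint: 8*-0.1875 = -1.5 >= -3 -- satisfied.
Step 2: Compute optimal value.
f(x*) = 8*(-0.1875)^2 + 3*(-0.1875) = -0.2813


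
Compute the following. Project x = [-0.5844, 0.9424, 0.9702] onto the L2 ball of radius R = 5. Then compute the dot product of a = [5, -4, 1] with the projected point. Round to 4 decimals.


Step 1: Compute ||x|| (intermediates to 6 decimals).
||x|| = sqrt((-0.5844)^2 + 0.9424^2 + 0.9702^2) = 1.473407
Step 2: Project.
Since ||x|| <= R, proj = x (no scaling needed).
proj(x) = [-0.5844, 0.9424, 0.9702]
Step 3: Dot product.
a^T * proj(x) = 5*(-0.5844) - 4*0.9424 + 1*0.9702 = -5.7214


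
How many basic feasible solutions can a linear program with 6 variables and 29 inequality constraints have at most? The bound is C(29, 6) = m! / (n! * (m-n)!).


Each vertex corresponds to some choice of n active constraints out of m, so the number of vertices is at most C(m, n) = m! / (n!(m-n)!).
m = 29, n = 6
Numerator: 29 * 28 * 27 * 26 * 25 * 24
Denominator: 6! = 720
C(29, 6) = 475020


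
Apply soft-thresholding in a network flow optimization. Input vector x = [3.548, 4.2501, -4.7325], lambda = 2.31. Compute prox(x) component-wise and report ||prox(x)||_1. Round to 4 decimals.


Soft-thresholding with lambda = 2.31:
prox(3.548) = sign(3.548)*max(|3.548| - 2.31, 0) = 1.238
prox(4.2501) = sign(4.2501)*max(|4.2501| - 2.31, 0) = 1.9401
prox(-4.7325) = sign(-4.7325)*max(|-4.7325| - 2.31, 0) = -2.4225
prox(x) = [1.238, 1.9401, -2.4225]
||prox(x)||_1 = 1.238 + 1.9401 + 2.4225 = 5.6006


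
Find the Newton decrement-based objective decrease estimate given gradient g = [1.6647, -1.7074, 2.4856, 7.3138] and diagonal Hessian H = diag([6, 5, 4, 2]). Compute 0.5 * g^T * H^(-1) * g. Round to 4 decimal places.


Step 1: H is diagonal, so H^(-1) * g = [0.2775, -0.3415, 0.6214, 3.6569].
Step 2: g^T H^(-1) g = sum_i g_i^2 / H_ii
  = (1.6647)^2/6 + (-1.7074)^2/5 + (2.4856)^2/4 + (7.3138)^2/2
  = 0.4619 + 0.583 + 1.5446 + 26.7458 = 29.3353
Step 3: Objective decrease = 0.5 * g^T H^(-1) g = 14.6677


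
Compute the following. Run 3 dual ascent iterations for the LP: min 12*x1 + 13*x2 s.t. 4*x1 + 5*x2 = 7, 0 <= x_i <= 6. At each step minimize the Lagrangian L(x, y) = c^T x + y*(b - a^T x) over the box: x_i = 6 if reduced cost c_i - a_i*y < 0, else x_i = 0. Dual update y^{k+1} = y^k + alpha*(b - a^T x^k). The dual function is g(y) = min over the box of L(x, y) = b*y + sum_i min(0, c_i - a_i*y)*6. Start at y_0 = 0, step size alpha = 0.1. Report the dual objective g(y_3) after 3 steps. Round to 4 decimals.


Dual ascent for LP: min 12*x1 + 13*x2, 4*x1 + 5*x2 = 7, 0 <= x_i <= 6
Step 1: y^k = 0.0, reduced costs: (12.0, 13.0)
  x^k = (0.0, 0.0), subgradient = b - a^T x = 7.0
  y^{k+1} = 0.0 + 0.1*7.0 = 0.7
Step 2: y^k = 0.7, reduced costs: (9.2, 9.5)
  x^k = (0.0, 0.0), subgradient = b - a^T x = 7.0
  y^{k+1} = 0.7 + 0.1*7.0 = 1.4
Step 3: y^k = 1.4, reduced costs: (6.4, 6.0)
  x^k = (0.0, 0.0), subgradient = b - a^T x = 7.0
  y^{k+1} = 1.4 + 0.1*7.0 = 2.1
Dual objective at y_3 = 2.1: reduced costs (3.6, 2.5), box minimizer x = (0.0, 0.0)
g(y_3) = b*y + (c1 - a1*y)*x1 + (c2 - a2*y)*x2 = 7*2.1 + 3.6*0.0 + 2.5*0.0 = 14.7 + 0.0 + 0.0 = 14.7


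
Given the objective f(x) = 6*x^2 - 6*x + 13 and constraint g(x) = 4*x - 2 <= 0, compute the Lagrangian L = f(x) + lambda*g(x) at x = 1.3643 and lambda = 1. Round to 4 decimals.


Step 1: Evaluate f(x).
f(1.3643) = 6*1.3643^2 - 6*1.3643 + 13 = 15.9821
Step 2: Evaluate g(x).
g(1.3643) = 4*1.3643 - 2 = 3.4572
Step 3: Compute Lagrangian.
L = 15.9821 + 1*3.4572 = 19.4393


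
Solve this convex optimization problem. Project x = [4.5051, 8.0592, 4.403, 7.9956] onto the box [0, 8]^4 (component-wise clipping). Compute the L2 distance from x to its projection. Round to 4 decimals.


Project each component onto [0, 8].
clip(4.5051) = 4.5051, clip(8.0592) = 8.0, clip(4.403) = 4.403, clip(7.9956) = 7.9956
Projection = [4.5051, 8.0, 4.403, 7.9956]
Squared diffs: [0.0, 0.0035, 0.0, 0.0]
Distance = sqrt(0.0035) = 0.0592


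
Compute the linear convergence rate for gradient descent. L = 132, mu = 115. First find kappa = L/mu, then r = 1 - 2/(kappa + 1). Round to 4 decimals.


Step 1: Compute the condition number.
kappa = L/mu = 132/115 = 1.1478
Step 2: Compute the convergence rate.
r = 1 - 2/(kappa + 1) = 1 - 2*mu/(L + mu) = (L - mu)/(L + mu) = 17/247 = 0.0688


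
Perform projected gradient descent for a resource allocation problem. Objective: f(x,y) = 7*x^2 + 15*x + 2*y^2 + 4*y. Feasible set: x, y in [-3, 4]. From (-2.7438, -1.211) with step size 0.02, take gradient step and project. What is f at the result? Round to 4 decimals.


Step 1: Compute gradient at (-2.7438, -1.211).
grad_x = 2*7*-2.7438 + 15 = -23.4132
grad_y = 2*2*-1.211 + 4 = -0.844
Step 2: Gradient step.
x_raw = -2.7438 - 0.02*-23.4132 = -2.2755
y_raw = -1.211 - 0.02*-0.844 = -1.1941
Step 3: Project onto [-3, 4].
x_proj = clip(-2.2755) = -2.2755
y_proj = clip(-1.1941) = -1.1941
Step 4: Evaluate f.
f(-2.2755, -1.1941) = 0.1888


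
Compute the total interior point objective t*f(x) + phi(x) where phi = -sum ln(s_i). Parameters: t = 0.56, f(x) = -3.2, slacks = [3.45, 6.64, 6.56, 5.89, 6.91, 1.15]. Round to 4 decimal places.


Step 1: Compute log-barrier.
ln values: [1.2384, 1.8931, 1.881, 1.7733, 1.933, 0.1398]
phi = -(1.2384 + 1.8931 + 1.881 + 1.7733 + 1.933 + 0.1398) = -8.8585
Step 2: Compute augmented objective.
t*f(x) = 0.56*-3.2 = -1.792
Total = -1.792 - 8.8585 = -10.6505


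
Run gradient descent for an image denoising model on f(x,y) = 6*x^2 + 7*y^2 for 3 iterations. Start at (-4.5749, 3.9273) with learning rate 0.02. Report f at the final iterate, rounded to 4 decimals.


Gradient descent on f(x,y) = 6*x^2 + 7*y^2.
Starting point: (-4.5749, 3.9273), alpha = 0.02
Step 1: grad_x = 2*6*-4.5749 = -54.8988, grad_y = 2*7*3.9273 = 54.9822
  x_1 = -4.5749 - 0.02*-54.8988 = -3.4769
  y_1 = 3.9273 - 0.02*54.9822 = 2.8277
Step 2: grad_x = 2*6*-3.4769 = -41.7231, grad_y = 2*7*2.8277 = 39.5872
  x_2 = -3.4769 - 0.02*-41.7231 = -2.6425
  y_2 = 2.8277 - 0.02*39.5872 = 2.0359
Step 3: grad_x = 2*6*-2.6425 = -31.7095, grad_y = 2*7*2.0359 = 28.5028
  x_3 = -2.6425 - 0.02*-31.7095 = -2.0083
  y_3 = 2.0359 - 0.02*28.5028 = 1.4659
f(-2.0083, 1.4659) = 6*(-2.0083)^2 + 7*1.4659^2 = 39.2401


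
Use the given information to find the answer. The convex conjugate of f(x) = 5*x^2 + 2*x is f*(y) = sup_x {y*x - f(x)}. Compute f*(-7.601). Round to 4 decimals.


f*(y) = sup_x {y*x - a*x^2 - b*x} = sup_x {(y-b)*x - a*x^2}
FOC: (y - b) - 2a*x = 0 => x* = (y - b)/(2a)
x* = (-7.601 - 2)/(2*5) = -0.9601
f*(-7.601) = (y-b)^2/(4a) = (-7.601 - 2)^2/(4*5)
= 92.1792/20 = 4.609


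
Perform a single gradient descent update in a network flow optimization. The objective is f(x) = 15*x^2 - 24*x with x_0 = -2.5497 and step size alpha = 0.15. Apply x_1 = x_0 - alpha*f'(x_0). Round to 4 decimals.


We compute the gradient at x_0 and apply the update.
f'(x) = 30*x - 24
f'(-2.5497) = 30*-2.5497 - 24 = -100.491
x_1 = -2.5497 - 0.15*-100.491 = 12.524


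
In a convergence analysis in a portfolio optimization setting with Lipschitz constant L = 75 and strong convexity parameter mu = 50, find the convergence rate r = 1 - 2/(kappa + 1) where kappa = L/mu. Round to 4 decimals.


Step 1: Compute the condition number.
kappa = L/mu = 75/50 = 1.5
Step 2: Compute the convergence rate.
r = 1 - 2/(kappa + 1) = 1 - 2*mu/(L + mu) = (L - mu)/(L + mu) = 25/125 = 0.2


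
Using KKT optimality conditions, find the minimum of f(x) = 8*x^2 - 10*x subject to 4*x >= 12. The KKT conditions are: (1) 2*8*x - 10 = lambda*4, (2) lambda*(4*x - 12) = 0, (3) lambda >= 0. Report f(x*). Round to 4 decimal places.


Step 1: Try lambda = 0 (constraint inactive).
x_unc = 10/(2*8) = 0.625
Check: 4*0.625 = 2.5 < 12 -- violated!
Step 2: Constraint must be active: 4*x = 12
x* = 12/4 = 3.0
lambda = (2*8*3.0 - 10)/4 = 9.5
Step 3: Compute optimal value.
f(x*) = 8*3.0^2 - 10*3.0 = 42.0


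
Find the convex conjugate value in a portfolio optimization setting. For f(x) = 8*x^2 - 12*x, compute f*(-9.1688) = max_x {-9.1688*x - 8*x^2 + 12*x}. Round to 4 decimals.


f*(y) = sup_x {y*x - a*x^2 - b*x} = sup_x {(y-b)*x - a*x^2}
FOC: (y - b) - 2a*x = 0 => x* = (y - b)/(2a)
x* = (-9.1688 + 12)/(2*8) = 0.177
f*(-9.1688) = (y-b)^2/(4a) = (-9.1688 + 12)^2/(4*8)
= 8.0157/32 = 0.2505


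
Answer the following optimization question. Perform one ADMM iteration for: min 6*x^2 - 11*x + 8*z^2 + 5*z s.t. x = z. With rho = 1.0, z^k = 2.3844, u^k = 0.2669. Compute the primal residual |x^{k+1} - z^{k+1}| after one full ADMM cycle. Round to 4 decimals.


ADMM iteration with rho = 1.0, z^k = 2.3844, u^k = 0.2669
Step 1: x-update.
Minimize 6*x^2 - 11*x + (1.0/2)*(x - 2.3844 + 0.2669)^2
FOC: (2*6 + 1.0)*x = 11 + 1.0*(2.3844 - 0.2669)
x^{k+1} = 1.009
Step 2: z-update.
Minimize 8*z^2 + 5*z + (1.0/2)*(1.009 - z + 0.2669)^2
FOC: (2*8 + 1.0)*z = -5 + 1.0*(1.009 + 0.2669)
z^{k+1} = -0.2191
Step 3: u-update.
u^{k+1} = 0.2669 + 1.009 + 0.2191 = 1.495
Step 4: Primal residual = |1.009 + 0.2191| = 1.2281


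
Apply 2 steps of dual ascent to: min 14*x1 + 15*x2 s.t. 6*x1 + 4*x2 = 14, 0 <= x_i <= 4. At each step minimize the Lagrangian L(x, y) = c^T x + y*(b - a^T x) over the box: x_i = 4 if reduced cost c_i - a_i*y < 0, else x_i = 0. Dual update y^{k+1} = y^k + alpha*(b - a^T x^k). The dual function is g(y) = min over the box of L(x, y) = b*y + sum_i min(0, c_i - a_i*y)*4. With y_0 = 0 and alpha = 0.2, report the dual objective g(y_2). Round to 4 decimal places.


Dual ascent for LP: min 14*x1 + 15*x2, 6*x1 + 4*x2 = 14, 0 <= x_i <= 4
Step 1: y^k = 0.0, reduced costs: (14.0, 15.0)
  x^k = (0.0, 0.0), subgradient = b - a^T x = 14.0
  y^{k+1} = 0.0 + 0.2*14.0 = 2.8
Step 2: y^k = 2.8, reduced costs: (-2.8, 3.8)
  x^k = (4.0, 0.0), subgradient = b - a^T x = -10.0
  y^{k+1} = 2.8 + 0.2*-10.0 = 0.8
Dual objective at y_2 = 0.8: reduced costs (9.2, 11.8), box minimizer x = (0.0, 0.0)
g(y_2) = b*y + (c1 - a1*y)*x1 + (c2 - a2*y)*x2 = 14*0.8 + 9.2*0.0 + 11.8*0.0 = 11.2 + 0.0 + 0.0 = 11.2


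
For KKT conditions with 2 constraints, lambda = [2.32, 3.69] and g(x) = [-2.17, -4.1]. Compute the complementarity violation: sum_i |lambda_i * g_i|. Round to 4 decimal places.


KKT complementary slackness check:
lambda_1 * g_1 = 2.32 * -2.17 = -5.0344
lambda_2 * g_2 = 3.69 * -4.1 = -15.129
Total violation = 5.0344 + 15.129 = 20.1634


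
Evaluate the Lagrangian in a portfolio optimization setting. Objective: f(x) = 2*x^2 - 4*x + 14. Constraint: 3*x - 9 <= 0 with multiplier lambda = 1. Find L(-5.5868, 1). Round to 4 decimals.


Step 1: Evaluate f(x).
f(-5.5868) = 2*(-5.5868)^2 - 4*(-5.5868) + 14 = 98.7719
Step 2: Evaluate g(x).
g(-5.5868) = 3*-5.5868 - 9 = -25.7604
Step 3: Compute Lagrangian.
L = 98.7719 + 1*-25.7604 = 73.0115


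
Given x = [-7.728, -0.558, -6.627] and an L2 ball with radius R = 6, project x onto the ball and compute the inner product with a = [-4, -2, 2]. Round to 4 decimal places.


Step 1: Compute ||x|| (intermediates to 6 decimals).
||x|| = sqrt((-7.728)^2 + (-0.558)^2 + (-6.627)^2) = 10.195611
Step 2: Project.
Since ||x|| > R, scale = R/||x|| = 6/10.195611 = 0.588489, proj(x) = scale * x
proj(x) = [-4.547843, -0.328377, -3.899917]
Step 3: Dot product.
a^T * proj(x) = -4*(-4.547843) - 2*(-0.328377) + 2*(-3.899917) = 11.0483


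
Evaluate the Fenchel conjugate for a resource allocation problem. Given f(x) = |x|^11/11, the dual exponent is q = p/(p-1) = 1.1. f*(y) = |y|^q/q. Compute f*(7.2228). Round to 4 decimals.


The conjugate exponent q satisfies 1/p + 1/q = 1.
p = 11, so q = 11/(11 - 1) = 1.1
|y|^q = 7.2228^1.1 = 8.8019
f*(7.2228) = 8.8019 / 1.1 = 8.0017


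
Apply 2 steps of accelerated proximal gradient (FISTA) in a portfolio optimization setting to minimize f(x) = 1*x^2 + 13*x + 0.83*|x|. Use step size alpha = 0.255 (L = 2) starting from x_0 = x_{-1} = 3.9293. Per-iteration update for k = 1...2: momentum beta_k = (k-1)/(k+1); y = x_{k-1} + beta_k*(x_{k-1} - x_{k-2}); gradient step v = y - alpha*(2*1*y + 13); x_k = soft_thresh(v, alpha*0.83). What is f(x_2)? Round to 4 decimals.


FISTA on f(x) = 1*x^2 + 13*x + 0.83*|x|
L = 2, alpha = 0.255
Iteration 1: beta = 0.0, y = 3.9293 + 0.0*(3.9293 - 3.9293) = 3.9293
  grad(y) = 20.8586, v = y - alpha*grad = -1.3896
  prox(v) = soft_thresh(-1.3896, 0.2117) = -1.178
Iteration 2: beta = 0.3333, y = -1.178 + 0.3333*(-1.178 - 3.9293) = -2.8804
  grad(y) = 7.2392, v = y - alpha*grad = -4.7264
  prox(v) = soft_thresh(-4.7264, 0.2117) = -4.5148
f(x_2) = 1*(-4.5148)^2 + 13*(-4.5148) + 0.83*|-4.5148| = -34.5616


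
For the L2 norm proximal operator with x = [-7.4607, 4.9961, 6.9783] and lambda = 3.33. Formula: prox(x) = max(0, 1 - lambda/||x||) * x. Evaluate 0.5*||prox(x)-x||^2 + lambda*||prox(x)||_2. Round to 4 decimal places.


Step 1: Compute ||x||.
||x|| = 11.3719
Step 2: Compute scaling factor.
scale = max(0, 1 - 3.33/11.3719) = 0.7072
Step 3: prox(x) = [-5.276, 3.5331, 4.9349]
||prox(x)|| = 8.0419
Step 4: Proximal objective.
0.5*||prox-x||^2 = 5.5445
lambda*||prox|| = 26.7795
Total = 32.3239


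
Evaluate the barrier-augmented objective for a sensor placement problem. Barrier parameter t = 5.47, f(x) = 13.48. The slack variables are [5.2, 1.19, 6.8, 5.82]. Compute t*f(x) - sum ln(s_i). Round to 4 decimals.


Step 1: Compute log-barrier.
ln values: [1.6487, 0.174, 1.9169, 1.7613]
phi = -(1.6487 + 0.174 + 1.9169 + 1.7613) = -5.5008
Step 2: Compute augmented objective.
t*f(x) = 5.47*13.48 = 73.7356
Total = 73.7356 - 5.5008 = 68.2348


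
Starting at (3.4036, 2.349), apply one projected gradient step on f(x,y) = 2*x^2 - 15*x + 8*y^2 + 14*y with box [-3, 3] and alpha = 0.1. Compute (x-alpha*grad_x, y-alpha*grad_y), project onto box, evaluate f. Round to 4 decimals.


Step 1: Compute gradient at (3.4036, 2.349).
grad_x = 2*2*3.4036 - 15 = -1.3856
grad_y = 2*8*2.349 + 14 = 51.584
Step 2: Gradient step.
x_raw = 3.4036 - 0.1*-1.3856 = 3.5422
y_raw = 2.349 - 0.1*51.584 = -2.8094
Step 3: Project onto [-3, 3].
x_proj = clip(3.5422) = 3.0
y_proj = clip(-2.8094) = -2.8094
Step 4: Evaluate f.
f(3.0, -2.8094) = -3.1898


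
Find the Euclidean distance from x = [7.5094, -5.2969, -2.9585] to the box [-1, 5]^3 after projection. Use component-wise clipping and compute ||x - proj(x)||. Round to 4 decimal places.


Project each component onto [-1, 5].
clip(7.5094) = 5.0, clip(-5.2969) = -1.0, clip(-2.9585) = -1.0
Projection = [5.0, -1.0, -1.0]
Squared diffs: [6.2971, 18.4633, 3.8357]
Distance = sqrt(28.5961) = 5.3475


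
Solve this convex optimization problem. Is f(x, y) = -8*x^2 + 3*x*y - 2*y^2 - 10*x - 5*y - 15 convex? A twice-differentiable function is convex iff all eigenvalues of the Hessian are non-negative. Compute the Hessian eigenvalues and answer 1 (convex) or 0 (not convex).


The Hessian of f(x,y) = -8*x^2 + 3*x*y - 2*y^2 - 10*x - 5*y - 15 is:
H = [[-16, 3], [3, -4]]
Trace = -16 - 4 = -20
Determinant = -16*-4 - (3)^2 = 55
Discriminant = (-20)^2 - 4*55 = 180.0
Eigenvalues: lambda_1 = -16.7082, lambda_2 = -3.2918
The function is not convex.

0


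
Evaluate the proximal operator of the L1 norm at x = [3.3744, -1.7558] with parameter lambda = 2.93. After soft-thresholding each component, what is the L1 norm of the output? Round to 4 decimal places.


Soft-thresholding with lambda = 2.93:
prox(3.3744) = sign(3.3744)*max(|3.3744| - 2.93, 0) = 0.4444
prox(-1.7558) = sign(-1.7558)*max(|-1.7558| - 2.93, 0) = 0.0
prox(x) = [0.4444, 0.0]
||prox(x)||_1 = 0.4444 + 0.0 = 0.4444


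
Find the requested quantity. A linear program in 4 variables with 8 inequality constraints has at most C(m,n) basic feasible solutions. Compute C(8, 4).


Each vertex corresponds to some choice of n active constraints out of m, so the number of vertices is at most C(m, n) = m! / (n!(m-n)!).
m = 8, n = 4
Numerator: 8 * 7 * 6 * 5
Denominator: 4! = 24
C(8, 4) = 70


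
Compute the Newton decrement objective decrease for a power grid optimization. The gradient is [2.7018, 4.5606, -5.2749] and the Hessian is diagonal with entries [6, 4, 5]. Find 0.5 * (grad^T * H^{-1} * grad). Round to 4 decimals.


Step 1: H is diagonal, so H^(-1) * g = [0.4503, 1.1402, -1.055].
Step 2: g^T H^(-1) g = sum_i g_i^2 / H_ii
  = (2.7018)^2/6 + (4.5606)^2/4 + (-5.2749)^2/5
  = 1.2166 + 5.1998 + 5.5649 = 11.9813
Step 3: Objective decrease = 0.5 * g^T H^(-1) g = 5.9907


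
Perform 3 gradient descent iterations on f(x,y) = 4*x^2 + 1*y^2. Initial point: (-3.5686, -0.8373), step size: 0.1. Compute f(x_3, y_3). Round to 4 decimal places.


Gradient descent on f(x,y) = 4*x^2 + 1*y^2.
Starting point: (-3.5686, -0.8373), alpha = 0.1
Step 1: grad_x = 2*4*-3.5686 = -28.5488, grad_y = 2*1*-0.8373 = -1.6746
  x_1 = -3.5686 - 0.1*-28.5488 = -0.7137
  y_1 = -0.8373 - 0.1*-1.6746 = -0.6698
Step 2: grad_x = 2*4*-0.7137 = -5.7098, grad_y = 2*1*-0.6698 = -1.3397
  x_2 = -0.7137 - 0.1*-5.7098 = -0.1427
  y_2 = -0.6698 - 0.1*-1.3397 = -0.5359
Step 3: grad_x = 2*4*-0.1427 = -1.142, grad_y = 2*1*-0.5359 = -1.0717
  x_3 = -0.1427 - 0.1*-1.142 = -0.0285
  y_3 = -0.5359 - 0.1*-1.0717 = -0.4287
f(-0.0285, -0.4287) = 4*(-0.0285)^2 + 1*(-0.4287)^2 = 0.187


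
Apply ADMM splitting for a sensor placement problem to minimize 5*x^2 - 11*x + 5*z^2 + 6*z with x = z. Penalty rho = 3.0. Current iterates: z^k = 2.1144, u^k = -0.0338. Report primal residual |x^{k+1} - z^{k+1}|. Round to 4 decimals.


ADMM iteration with rho = 3.0, z^k = 2.1144, u^k = -0.0338
Step 1: x-update.
Minimize 5*x^2 - 11*x + (3.0/2)*(x - 2.1144 - 0.0338)^2
FOC: (2*5 + 3.0)*x = 11 + 3.0*(2.1144 + 0.0338)
x^{k+1} = 1.3419
Step 2: z-update.
Minimize 5*z^2 + 6*z + (3.0/2)*(1.3419 - z - 0.0338)^2
FOC: (2*5 + 3.0)*z = -6 + 3.0*(1.3419 - 0.0338)
z^{k+1} = -0.1597
Step 3: u-update.
u^{k+1} = -0.0338 + 1.3419 + 0.1597 = 1.4678
Step 4: Primal residual = |1.3419 + 0.1597| = 1.5016


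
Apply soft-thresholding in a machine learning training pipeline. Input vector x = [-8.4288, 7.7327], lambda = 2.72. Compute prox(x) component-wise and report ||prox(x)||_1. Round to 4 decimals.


Soft-thresholding with lambda = 2.72:
prox(-8.4288) = sign(-8.4288)*max(|-8.4288| - 2.72, 0) = -5.7088
prox(7.7327) = sign(7.7327)*max(|7.7327| - 2.72, 0) = 5.0127
prox(x) = [-5.7088, 5.0127]
||prox(x)||_1 = 5.7088 + 5.0127 = 10.7215


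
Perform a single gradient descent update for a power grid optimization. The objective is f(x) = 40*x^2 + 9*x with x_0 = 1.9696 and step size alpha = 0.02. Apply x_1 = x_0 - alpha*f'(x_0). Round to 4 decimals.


We compute the gradient at x_0 and apply the update.
f'(x) = 80*x + 9
f'(1.9696) = 80*1.9696 + 9 = 166.568
x_1 = 1.9696 - 0.02*166.568 = -1.3618


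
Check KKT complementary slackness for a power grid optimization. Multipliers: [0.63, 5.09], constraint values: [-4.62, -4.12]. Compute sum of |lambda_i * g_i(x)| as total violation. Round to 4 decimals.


KKT complementary slackness check:
lambda_1 * g_1 = 0.63 * -4.62 = -2.9106
lambda_2 * g_2 = 5.09 * -4.12 = -20.9708
Total violation = 2.9106 + 20.9708 = 23.8814


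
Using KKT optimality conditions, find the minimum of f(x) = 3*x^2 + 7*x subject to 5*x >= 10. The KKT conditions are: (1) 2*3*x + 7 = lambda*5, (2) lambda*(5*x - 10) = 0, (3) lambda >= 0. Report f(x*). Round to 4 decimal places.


Step 1: Try lambda = 0 (constraint inactive).
x_unc = -7/(2*3) = -1.1667
Check: 5*-1.1667 = -5.8335 < 10 -- violated!
Step 2: Constraint must be active: 5*x = 10
x* = 10/5 = 2.0
lambda = (2*3*2.0 + 7)/5 = 3.8
Step 3: Compute optimal value.
f(x*) = 3*2.0^2 + 7*2.0 = 26.0


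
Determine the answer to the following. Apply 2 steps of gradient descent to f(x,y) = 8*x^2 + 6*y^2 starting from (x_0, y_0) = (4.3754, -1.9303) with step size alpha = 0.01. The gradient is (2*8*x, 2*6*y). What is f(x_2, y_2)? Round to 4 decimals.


Gradient descent on f(x,y) = 8*x^2 + 6*y^2.
Starting point: (4.3754, -1.9303), alpha = 0.01
Step 1: grad_x = 2*8*4.3754 = 70.0064, grad_y = 2*6*-1.9303 = -23.1636
  x_1 = 4.3754 - 0.01*70.0064 = 3.6753
  y_1 = -1.9303 - 0.01*-23.1636 = -1.6987
Step 2: grad_x = 2*8*3.6753 = 58.8054, grad_y = 2*6*-1.6987 = -20.384
  x_2 = 3.6753 - 0.01*58.8054 = 3.0873
  y_2 = -1.6987 - 0.01*-20.384 = -1.4948
f(3.0873, -1.4948) = 8*3.0873^2 + 6*(-1.4948)^2 = 89.6575


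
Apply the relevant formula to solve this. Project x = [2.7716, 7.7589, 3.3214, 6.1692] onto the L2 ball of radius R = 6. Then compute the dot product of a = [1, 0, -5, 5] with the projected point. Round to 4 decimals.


Step 1: Compute ||x|| (intermediates to 6 decimals).
||x|| = sqrt(2.7716^2 + 7.7589^2 + 3.3214^2 + 6.1692^2) = 10.815407
Step 2: Project.
Since ||x|| > R, scale = R/||x|| = 6/10.815407 = 0.554764, proj(x) = scale * x
proj(x) = [1.537584, 4.304358, 1.842593, 3.42245]
Step 3: Dot product.
a^T * proj(x) = 1*1.537584 + 0*4.304358 - 5*1.842593 + 5*3.42245 = 9.4369


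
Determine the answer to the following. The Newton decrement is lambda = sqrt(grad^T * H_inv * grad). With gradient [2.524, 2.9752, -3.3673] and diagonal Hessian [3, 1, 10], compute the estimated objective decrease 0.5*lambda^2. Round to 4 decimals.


Step 1: H is diagonal, so H^(-1) * g = [0.8413, 2.9752, -0.3367].
Step 2: g^T H^(-1) g = sum_i g_i^2 / H_ii
  = (2.524)^2/3 + (2.9752)^2/1 + (-3.3673)^2/10
  = 2.1235 + 8.8518 + 1.1339 = 12.1092
Step 3: Objective decrease = 0.5 * g^T H^(-1) g = 6.0546


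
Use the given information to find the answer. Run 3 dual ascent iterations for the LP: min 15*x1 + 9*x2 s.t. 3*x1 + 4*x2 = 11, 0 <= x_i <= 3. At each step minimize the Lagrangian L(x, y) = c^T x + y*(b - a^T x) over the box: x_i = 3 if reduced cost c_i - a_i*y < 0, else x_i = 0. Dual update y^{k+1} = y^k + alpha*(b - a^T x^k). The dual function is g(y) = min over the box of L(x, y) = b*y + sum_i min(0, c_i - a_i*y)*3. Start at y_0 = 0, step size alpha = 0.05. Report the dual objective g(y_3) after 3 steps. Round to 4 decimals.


Dual ascent for LP: min 15*x1 + 9*x2, 3*x1 + 4*x2 = 11, 0 <= x_i <= 3
Step 1: y^k = 0.0, reduced costs: (15.0, 9.0)
  x^k = (0.0, 0.0), subgradient = b - a^T x = 11.0
  y^{k+1} = 0.0 + 0.05*11.0 = 0.55
Step 2: y^k = 0.55, reduced costs: (13.35, 6.8)
  x^k = (0.0, 0.0), subgradient = b - a^T x = 11.0
  y^{k+1} = 0.55 + 0.05*11.0 = 1.1
Step 3: y^k = 1.1, reduced costs: (11.7, 4.6)
  x^k = (0.0, 0.0), subgradient = b - a^T x = 11.0
  y^{k+1} = 1.1 + 0.05*11.0 = 1.65
Dual objective at y_3 = 1.65: reduced costs (10.05, 2.4), box minimizer x = (0.0, 0.0)
g(y_3) = b*y + (c1 - a1*y)*x1 + (c2 - a2*y)*x2 = 11*1.65 + 10.05*0.0 + 2.4*0.0 = 18.15 + 0.0 + 0.0 = 18.15


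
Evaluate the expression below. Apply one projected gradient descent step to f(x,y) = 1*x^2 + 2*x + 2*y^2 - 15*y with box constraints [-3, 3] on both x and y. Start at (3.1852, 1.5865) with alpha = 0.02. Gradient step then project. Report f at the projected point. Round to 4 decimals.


Step 1: Compute gradient at (3.1852, 1.5865).
grad_x = 2*1*3.1852 + 2 = 8.3704
grad_y = 2*2*1.5865 - 15 = -8.654
Step 2: Gradient step.
x_raw = 3.1852 - 0.02*8.3704 = 3.0178
y_raw = 1.5865 - 0.02*-8.654 = 1.7596
Step 3: Project onto [-3, 3].
x_proj = clip(3.0178) = 3.0
y_proj = clip(1.7596) = 1.7596
Step 4: Evaluate f.
f(3.0, 1.7596) = -5.2015


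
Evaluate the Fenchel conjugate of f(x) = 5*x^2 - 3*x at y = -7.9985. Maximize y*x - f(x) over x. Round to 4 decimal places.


f*(y) = sup_x {y*x - a*x^2 - b*x} = sup_x {(y-b)*x - a*x^2}
FOC: (y - b) - 2a*x = 0 => x* = (y - b)/(2a)
x* = (-7.9985 + 3)/(2*5) = -0.4999
f*(-7.9985) = (y-b)^2/(4a) = (-7.9985 + 3)^2/(4*5)
= 24.985/20 = 1.2493


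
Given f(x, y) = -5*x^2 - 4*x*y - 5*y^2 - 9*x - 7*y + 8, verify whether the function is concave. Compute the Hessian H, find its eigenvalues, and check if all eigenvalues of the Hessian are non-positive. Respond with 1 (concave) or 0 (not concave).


The Hessian of f(x,y) = -5*x^2 - 4*x*y - 5*y^2 - 9*x - 7*y + 8 is:
H = [[-10, -4], [-4, -10]]
Trace = -10 - 10 = -20
Determinant = -10*-10 - (-4)^2 = 84
Discriminant = (-20)^2 - 4*84 = 64.0
Eigenvalues: lambda_1 = -14.0, lambda_2 = -6.0
The function is concave.

1


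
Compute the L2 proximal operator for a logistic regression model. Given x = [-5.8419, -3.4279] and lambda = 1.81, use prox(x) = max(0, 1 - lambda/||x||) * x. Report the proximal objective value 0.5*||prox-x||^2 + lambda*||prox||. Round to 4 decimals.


Step 1: Compute ||x||.
||x|| = 6.7734
Step 2: Compute scaling factor.
scale = max(0, 1 - 1.81/6.7734) = 0.7328
Step 3: prox(x) = [-4.2808, -2.5119]
||prox(x)|| = 4.9634
Step 4: Proximal objective.
0.5*||prox-x||^2 = 1.6381
lambda*||prox|| = 8.9838
Total = 10.6217
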